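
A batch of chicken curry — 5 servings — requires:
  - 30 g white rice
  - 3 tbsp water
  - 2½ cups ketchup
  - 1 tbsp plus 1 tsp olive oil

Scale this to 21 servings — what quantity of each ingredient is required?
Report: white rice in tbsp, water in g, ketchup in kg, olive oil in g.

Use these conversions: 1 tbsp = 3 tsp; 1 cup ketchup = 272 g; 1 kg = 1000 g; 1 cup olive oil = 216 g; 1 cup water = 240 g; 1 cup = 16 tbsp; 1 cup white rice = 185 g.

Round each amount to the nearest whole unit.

white rice: 11 tbsp; water: 189 g; ketchup: 3 kg; olive oil: 76 g

Scaling factor: 21/5 = 4.2.
white rice: 30 g × 21/5 ÷ 185 g/cup × 16 tbsp/cup ≈ 11 tbsp
water: 3 tbsp × 21/5 ÷ 16 tbsp/cup × 240 g/cup = 189 g
ketchup: 2.5 cup × 21/5 × 272 g/cup ÷ 1000 g/kg ≈ 3 kg
olive oil: (1 tbsp + 1 tsp = 4/3 tbsp) × 21/5 ÷ 16 tbsp/cup × 216 g/cup ≈ 76 g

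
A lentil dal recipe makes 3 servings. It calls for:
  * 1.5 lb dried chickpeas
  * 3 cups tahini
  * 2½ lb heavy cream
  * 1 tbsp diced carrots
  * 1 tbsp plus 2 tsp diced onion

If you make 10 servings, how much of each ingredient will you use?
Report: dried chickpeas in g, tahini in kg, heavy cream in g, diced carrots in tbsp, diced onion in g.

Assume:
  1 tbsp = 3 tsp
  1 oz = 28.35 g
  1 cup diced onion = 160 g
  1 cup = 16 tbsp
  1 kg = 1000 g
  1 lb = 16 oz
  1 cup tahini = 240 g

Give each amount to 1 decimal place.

Scaling factor: 10/3.
dried chickpeas: 1.5 lb × 10/3 × 16 oz/lb × 28.35 g/oz = 2268.0 g
tahini: 3 cup × 10/3 × 240 g/cup ÷ 1000 g/kg = 2.4 kg
heavy cream: 2.5 lb × 10/3 × 16 oz/lb × 28.35 g/oz = 3780.0 g
diced carrots: 1 tbsp × 10/3 ≈ 3.3 tbsp
diced onion: (1 tbsp + 2 tsp = 5/3 tbsp) × 10/3 ÷ 16 tbsp/cup × 160 g/cup ≈ 55.6 g

dried chickpeas: 2268.0 g; tahini: 2.4 kg; heavy cream: 3780.0 g; diced carrots: 3.3 tbsp; diced onion: 55.6 g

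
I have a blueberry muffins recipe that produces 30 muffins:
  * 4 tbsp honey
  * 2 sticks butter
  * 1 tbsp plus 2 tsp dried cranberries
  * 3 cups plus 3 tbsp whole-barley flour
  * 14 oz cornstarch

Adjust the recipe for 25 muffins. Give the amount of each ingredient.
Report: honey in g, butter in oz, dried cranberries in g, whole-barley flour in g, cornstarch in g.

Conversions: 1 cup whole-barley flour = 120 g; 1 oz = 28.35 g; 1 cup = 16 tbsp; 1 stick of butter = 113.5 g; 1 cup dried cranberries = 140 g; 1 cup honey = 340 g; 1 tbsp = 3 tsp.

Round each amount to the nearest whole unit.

honey: 71 g; butter: 7 oz; dried cranberries: 12 g; whole-barley flour: 319 g; cornstarch: 331 g

Scaling factor: 25/30 = 5/6.
honey: 4 tbsp × 5/6 ÷ 16 tbsp/cup × 340 g/cup ≈ 71 g
butter: 2 stick × 5/6 × 113.5 g/stick ÷ 28.35 g/oz ≈ 7 oz
dried cranberries: (1 tbsp + 2 tsp = 5/3 tbsp) × 5/6 ÷ 16 tbsp/cup × 140 g/cup ≈ 12 g
whole-barley flour: (3 cup + 3 tbsp = 3.1875 cup) × 5/6 × 120 g/cup ≈ 319 g
cornstarch: 14 oz × 5/6 × 28.35 g/oz ≈ 331 g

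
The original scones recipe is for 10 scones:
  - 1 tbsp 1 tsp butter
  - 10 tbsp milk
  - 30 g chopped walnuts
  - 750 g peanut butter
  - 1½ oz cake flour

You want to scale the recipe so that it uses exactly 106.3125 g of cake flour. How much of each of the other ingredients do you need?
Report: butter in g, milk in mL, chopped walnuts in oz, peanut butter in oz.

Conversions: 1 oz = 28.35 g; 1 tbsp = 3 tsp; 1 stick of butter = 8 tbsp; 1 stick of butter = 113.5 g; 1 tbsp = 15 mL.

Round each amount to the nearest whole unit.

The original recipe has 42.525 g of cake flour, so the scaling factor is 106.3125 ÷ 42.525 = 5/2 = 2.5.
butter: (1 tbsp + 1 tsp = 4/3 tbsp) × 5/2 ÷ 8 tbsp/stick × 113.5 g/stick ≈ 47 g
milk: 10 tbsp × 5/2 × 15 mL/tbsp = 375 mL
chopped walnuts: 30 g × 5/2 ÷ 28.35 g/oz ≈ 3 oz
peanut butter: 750 g × 5/2 ÷ 28.35 g/oz ≈ 66 oz

butter: 47 g; milk: 375 mL; chopped walnuts: 3 oz; peanut butter: 66 oz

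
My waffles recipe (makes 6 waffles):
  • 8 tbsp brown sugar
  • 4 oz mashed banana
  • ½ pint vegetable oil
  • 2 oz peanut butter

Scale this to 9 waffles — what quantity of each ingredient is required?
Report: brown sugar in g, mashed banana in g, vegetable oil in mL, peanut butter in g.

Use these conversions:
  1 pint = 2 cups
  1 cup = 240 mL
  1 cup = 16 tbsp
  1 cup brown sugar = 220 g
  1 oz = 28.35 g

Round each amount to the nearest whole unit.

Scaling factor: 9/6 = 3/2 = 1.5.
brown sugar: 8 tbsp × 3/2 ÷ 16 tbsp/cup × 220 g/cup = 165 g
mashed banana: 4 oz × 3/2 × 28.35 g/oz ≈ 170 g
vegetable oil: 0.5 pint × 3/2 × 2 cup/pint × 240 mL/cup = 360 mL
peanut butter: 2 oz × 3/2 × 28.35 g/oz ≈ 85 g

brown sugar: 165 g; mashed banana: 170 g; vegetable oil: 360 mL; peanut butter: 85 g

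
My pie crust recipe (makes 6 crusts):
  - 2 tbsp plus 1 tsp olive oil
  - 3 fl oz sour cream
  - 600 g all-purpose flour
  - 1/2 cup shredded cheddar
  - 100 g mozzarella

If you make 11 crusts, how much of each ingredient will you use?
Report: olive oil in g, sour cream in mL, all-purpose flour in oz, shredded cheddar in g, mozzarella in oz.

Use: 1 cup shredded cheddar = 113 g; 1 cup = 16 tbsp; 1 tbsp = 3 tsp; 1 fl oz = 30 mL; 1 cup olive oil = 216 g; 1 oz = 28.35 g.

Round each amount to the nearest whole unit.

Scaling factor: 11/6.
olive oil: (2 tbsp + 1 tsp = 7/3 tbsp) × 11/6 ÷ 16 tbsp/cup × 216 g/cup ≈ 58 g
sour cream: 3 fl oz × 11/6 × 30 mL/fl oz = 165 mL
all-purpose flour: 600 g × 11/6 ÷ 28.35 g/oz ≈ 39 oz
shredded cheddar: 0.5 cup × 11/6 × 113 g/cup ≈ 104 g
mozzarella: 100 g × 11/6 ÷ 28.35 g/oz ≈ 6 oz

olive oil: 58 g; sour cream: 165 mL; all-purpose flour: 39 oz; shredded cheddar: 104 g; mozzarella: 6 oz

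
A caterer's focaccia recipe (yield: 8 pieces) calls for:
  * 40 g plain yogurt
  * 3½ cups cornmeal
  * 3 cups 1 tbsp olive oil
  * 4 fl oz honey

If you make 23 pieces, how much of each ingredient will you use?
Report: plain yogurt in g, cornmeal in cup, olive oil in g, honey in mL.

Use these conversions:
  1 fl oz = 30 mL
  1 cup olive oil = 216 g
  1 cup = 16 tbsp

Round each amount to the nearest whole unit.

Scaling factor: 23/8 = 2.875.
plain yogurt: 40 g × 23/8 = 115 g
cornmeal: 3.5 cup × 23/8 ≈ 10 cup
olive oil: (3 cup + 1 tbsp = 3.0625 cup) × 23/8 × 216 g/cup ≈ 1902 g
honey: 4 fl oz × 23/8 × 30 mL/fl oz = 345 mL

plain yogurt: 115 g; cornmeal: 10 cup; olive oil: 1902 g; honey: 345 mL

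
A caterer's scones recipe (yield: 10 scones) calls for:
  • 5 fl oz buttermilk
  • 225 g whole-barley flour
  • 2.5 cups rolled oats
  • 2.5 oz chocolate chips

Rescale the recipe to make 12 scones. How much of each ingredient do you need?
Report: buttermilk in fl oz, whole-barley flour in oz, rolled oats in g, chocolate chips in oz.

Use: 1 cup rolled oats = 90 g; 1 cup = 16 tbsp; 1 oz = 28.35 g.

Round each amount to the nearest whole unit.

buttermilk: 6 fl oz; whole-barley flour: 10 oz; rolled oats: 270 g; chocolate chips: 3 oz

Scaling factor: 12/10 = 6/5 = 1.2.
buttermilk: 5 fl oz × 6/5 = 6 fl oz
whole-barley flour: 225 g × 6/5 ÷ 28.35 g/oz ≈ 10 oz
rolled oats: 2.5 cup × 6/5 × 90 g/cup = 270 g
chocolate chips: 2.5 oz × 6/5 = 3 oz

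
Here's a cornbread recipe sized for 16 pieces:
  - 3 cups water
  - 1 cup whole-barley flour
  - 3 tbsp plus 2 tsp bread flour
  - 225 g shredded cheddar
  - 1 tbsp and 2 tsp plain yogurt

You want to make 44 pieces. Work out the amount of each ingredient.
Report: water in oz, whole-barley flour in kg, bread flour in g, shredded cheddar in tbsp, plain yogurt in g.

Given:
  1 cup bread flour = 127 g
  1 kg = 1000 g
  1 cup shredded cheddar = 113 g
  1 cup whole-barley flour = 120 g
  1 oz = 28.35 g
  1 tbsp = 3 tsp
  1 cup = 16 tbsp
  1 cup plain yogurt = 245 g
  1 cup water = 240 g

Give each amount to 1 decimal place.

water: 69.8 oz; whole-barley flour: 0.3 kg; bread flour: 80.0 g; shredded cheddar: 87.6 tbsp; plain yogurt: 70.2 g

Scaling factor: 44/16 = 11/4 = 2.75.
water: 3 cup × 11/4 × 240 g/cup ÷ 28.35 g/oz ≈ 69.8 oz
whole-barley flour: 1 cup × 11/4 × 120 g/cup ÷ 1000 g/kg ≈ 0.3 kg
bread flour: (3 tbsp + 2 tsp = 11/3 tbsp) × 11/4 ÷ 16 tbsp/cup × 127 g/cup ≈ 80.0 g
shredded cheddar: 225 g × 11/4 ÷ 113 g/cup × 16 tbsp/cup ≈ 87.6 tbsp
plain yogurt: (1 tbsp + 2 tsp = 5/3 tbsp) × 11/4 ÷ 16 tbsp/cup × 245 g/cup ≈ 70.2 g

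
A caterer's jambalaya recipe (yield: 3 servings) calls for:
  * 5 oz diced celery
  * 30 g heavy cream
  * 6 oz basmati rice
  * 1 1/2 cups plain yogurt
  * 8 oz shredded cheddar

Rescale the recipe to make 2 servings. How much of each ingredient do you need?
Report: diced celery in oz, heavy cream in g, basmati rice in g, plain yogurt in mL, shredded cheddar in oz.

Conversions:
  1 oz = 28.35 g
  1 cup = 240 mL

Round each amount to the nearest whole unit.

Scaling factor: 2/3.
diced celery: 5 oz × 2/3 ≈ 3 oz
heavy cream: 30 g × 2/3 = 20 g
basmati rice: 6 oz × 2/3 × 28.35 g/oz ≈ 113 g
plain yogurt: 1.5 cup × 2/3 × 240 mL/cup = 240 mL
shredded cheddar: 8 oz × 2/3 ≈ 5 oz

diced celery: 3 oz; heavy cream: 20 g; basmati rice: 113 g; plain yogurt: 240 mL; shredded cheddar: 5 oz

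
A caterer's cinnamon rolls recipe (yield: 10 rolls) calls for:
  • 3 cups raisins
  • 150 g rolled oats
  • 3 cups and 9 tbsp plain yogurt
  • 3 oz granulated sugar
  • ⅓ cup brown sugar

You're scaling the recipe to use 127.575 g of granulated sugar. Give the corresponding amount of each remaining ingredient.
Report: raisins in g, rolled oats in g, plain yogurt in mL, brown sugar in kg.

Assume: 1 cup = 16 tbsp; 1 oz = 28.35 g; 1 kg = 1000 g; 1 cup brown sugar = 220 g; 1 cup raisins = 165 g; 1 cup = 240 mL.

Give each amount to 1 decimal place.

raisins: 742.5 g; rolled oats: 225.0 g; plain yogurt: 1282.5 mL; brown sugar: 0.1 kg

The original recipe has 85.05 g of granulated sugar, so the scaling factor is 127.575 ÷ 85.05 = 3/2 = 1.5.
raisins: 3 cup × 3/2 × 165 g/cup = 742.5 g
rolled oats: 150 g × 3/2 = 225.0 g
plain yogurt: (3 cup + 9 tbsp = 3.5625 cup) × 3/2 × 240 mL/cup = 1282.5 mL
brown sugar: 1/3 cup × 3/2 × 220 g/cup ÷ 1000 g/kg ≈ 0.1 kg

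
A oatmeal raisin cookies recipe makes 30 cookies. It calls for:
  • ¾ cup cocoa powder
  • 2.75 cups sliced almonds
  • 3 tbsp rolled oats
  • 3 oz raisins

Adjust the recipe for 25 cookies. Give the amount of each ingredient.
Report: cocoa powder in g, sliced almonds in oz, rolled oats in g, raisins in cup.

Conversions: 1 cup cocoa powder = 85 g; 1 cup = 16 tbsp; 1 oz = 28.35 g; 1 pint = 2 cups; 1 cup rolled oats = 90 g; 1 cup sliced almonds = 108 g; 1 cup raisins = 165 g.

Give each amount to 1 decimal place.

cocoa powder: 53.1 g; sliced almonds: 8.7 oz; rolled oats: 14.1 g; raisins: 0.4 cup

Scaling factor: 25/30 = 5/6.
cocoa powder: 0.75 cup × 5/6 × 85 g/cup ≈ 53.1 g
sliced almonds: 2.75 cup × 5/6 × 108 g/cup ÷ 28.35 g/oz ≈ 8.7 oz
rolled oats: 3 tbsp × 5/6 ÷ 16 tbsp/cup × 90 g/cup ≈ 14.1 g
raisins: 3 oz × 5/6 × 28.35 g/oz ÷ 165 g/cup ≈ 0.4 cup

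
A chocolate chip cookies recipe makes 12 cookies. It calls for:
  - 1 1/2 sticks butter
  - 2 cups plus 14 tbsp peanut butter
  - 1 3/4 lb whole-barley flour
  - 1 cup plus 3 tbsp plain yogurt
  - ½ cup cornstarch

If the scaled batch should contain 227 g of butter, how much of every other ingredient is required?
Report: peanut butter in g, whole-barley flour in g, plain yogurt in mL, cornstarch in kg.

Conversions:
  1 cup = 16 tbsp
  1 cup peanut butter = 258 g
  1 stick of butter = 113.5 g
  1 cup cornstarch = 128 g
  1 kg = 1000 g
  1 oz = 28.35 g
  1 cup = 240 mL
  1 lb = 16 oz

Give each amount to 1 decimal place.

peanut butter: 989.0 g; whole-barley flour: 1058.4 g; plain yogurt: 380.0 mL; cornstarch: 0.1 kg

The original recipe has 170.25 g of butter, so the scaling factor is 227 ÷ 170.25 = 4/3.
peanut butter: (2 cup + 14 tbsp = 2.875 cup) × 4/3 × 258 g/cup = 989.0 g
whole-barley flour: 1.75 lb × 4/3 × 16 oz/lb × 28.35 g/oz = 1058.4 g
plain yogurt: (1 cup + 3 tbsp = 1.1875 cup) × 4/3 × 240 mL/cup = 380.0 mL
cornstarch: 0.5 cup × 4/3 × 128 g/cup ÷ 1000 g/kg ≈ 0.1 kg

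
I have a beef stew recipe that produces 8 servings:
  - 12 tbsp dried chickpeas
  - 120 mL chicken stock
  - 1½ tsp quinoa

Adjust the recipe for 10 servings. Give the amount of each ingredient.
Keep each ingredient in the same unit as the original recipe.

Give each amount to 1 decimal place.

Scaling factor: 10/8 = 5/4 = 1.25.
dried chickpeas: 12 tbsp × 5/4 = 15.0 tbsp
chicken stock: 120 mL × 5/4 = 150.0 mL
quinoa: 1.5 tsp × 5/4 ≈ 1.9 tsp

dried chickpeas: 15.0 tbsp; chicken stock: 150.0 mL; quinoa: 1.9 tsp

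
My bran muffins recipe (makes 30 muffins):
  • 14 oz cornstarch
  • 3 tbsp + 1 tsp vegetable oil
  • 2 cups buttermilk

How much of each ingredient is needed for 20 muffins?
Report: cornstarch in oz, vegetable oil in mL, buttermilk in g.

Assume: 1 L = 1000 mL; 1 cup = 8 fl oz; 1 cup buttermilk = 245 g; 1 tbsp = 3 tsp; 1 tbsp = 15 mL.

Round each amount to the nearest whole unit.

cornstarch: 9 oz; vegetable oil: 33 mL; buttermilk: 327 g

Scaling factor: 20/30 = 2/3.
cornstarch: 14 oz × 2/3 ≈ 9 oz
vegetable oil: (3 tbsp + 1 tsp = 10/3 tbsp) × 2/3 × 15 mL/tbsp ≈ 33 mL
buttermilk: 2 cup × 2/3 × 245 g/cup ≈ 327 g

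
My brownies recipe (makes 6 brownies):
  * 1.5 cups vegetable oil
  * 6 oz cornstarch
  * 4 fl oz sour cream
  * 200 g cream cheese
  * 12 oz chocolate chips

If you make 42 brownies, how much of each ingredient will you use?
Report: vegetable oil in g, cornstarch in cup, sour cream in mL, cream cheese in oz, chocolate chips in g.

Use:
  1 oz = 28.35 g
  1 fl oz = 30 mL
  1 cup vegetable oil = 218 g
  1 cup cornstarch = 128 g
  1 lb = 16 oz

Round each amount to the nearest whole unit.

Scaling factor: 42/6 = 7.
vegetable oil: 1.5 cup × 7 × 218 g/cup = 2289 g
cornstarch: 6 oz × 7 × 28.35 g/oz ÷ 128 g/cup ≈ 9 cup
sour cream: 4 fl oz × 7 × 30 mL/fl oz = 840 mL
cream cheese: 200 g × 7 ÷ 28.35 g/oz ≈ 49 oz
chocolate chips: 12 oz × 7 × 28.35 g/oz ≈ 2381 g

vegetable oil: 2289 g; cornstarch: 9 cup; sour cream: 840 mL; cream cheese: 49 oz; chocolate chips: 2381 g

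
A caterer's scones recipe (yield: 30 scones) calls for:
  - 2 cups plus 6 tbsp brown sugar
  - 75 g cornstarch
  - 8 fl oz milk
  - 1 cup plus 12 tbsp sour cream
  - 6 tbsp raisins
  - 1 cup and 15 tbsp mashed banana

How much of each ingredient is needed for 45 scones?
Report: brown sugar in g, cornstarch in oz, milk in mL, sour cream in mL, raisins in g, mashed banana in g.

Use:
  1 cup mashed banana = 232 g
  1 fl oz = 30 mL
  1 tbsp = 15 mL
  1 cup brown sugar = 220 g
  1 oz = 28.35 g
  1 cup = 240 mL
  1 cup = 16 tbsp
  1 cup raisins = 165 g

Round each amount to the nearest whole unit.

Scaling factor: 45/30 = 3/2 = 1.5.
brown sugar: (2 cup + 6 tbsp = 2.375 cup) × 3/2 × 220 g/cup ≈ 784 g
cornstarch: 75 g × 3/2 ÷ 28.35 g/oz ≈ 4 oz
milk: 8 fl oz × 3/2 × 30 mL/fl oz = 360 mL
sour cream: (1 cup + 12 tbsp = 1.75 cup) × 3/2 × 240 mL/cup = 630 mL
raisins: 6 tbsp × 3/2 ÷ 16 tbsp/cup × 165 g/cup ≈ 93 g
mashed banana: (1 cup + 15 tbsp = 1.9375 cup) × 3/2 × 232 g/cup ≈ 674 g

brown sugar: 784 g; cornstarch: 4 oz; milk: 360 mL; sour cream: 630 mL; raisins: 93 g; mashed banana: 674 g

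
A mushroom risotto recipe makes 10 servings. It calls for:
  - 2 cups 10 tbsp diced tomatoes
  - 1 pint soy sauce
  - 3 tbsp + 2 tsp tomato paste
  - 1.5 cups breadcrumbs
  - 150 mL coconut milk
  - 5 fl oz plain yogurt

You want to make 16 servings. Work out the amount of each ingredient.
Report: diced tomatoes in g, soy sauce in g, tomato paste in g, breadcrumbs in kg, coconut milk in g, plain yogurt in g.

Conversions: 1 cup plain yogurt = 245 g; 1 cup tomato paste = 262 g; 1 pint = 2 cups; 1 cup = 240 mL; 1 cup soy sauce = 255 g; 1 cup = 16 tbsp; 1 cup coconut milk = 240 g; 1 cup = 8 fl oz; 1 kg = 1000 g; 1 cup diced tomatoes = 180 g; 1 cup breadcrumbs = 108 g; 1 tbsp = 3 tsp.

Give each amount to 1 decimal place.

diced tomatoes: 756.0 g; soy sauce: 816.0 g; tomato paste: 96.1 g; breadcrumbs: 0.3 kg; coconut milk: 240.0 g; plain yogurt: 245.0 g

Scaling factor: 16/10 = 8/5 = 1.6.
diced tomatoes: (2 cup + 10 tbsp = 2.625 cup) × 8/5 × 180 g/cup = 756.0 g
soy sauce: 1 pint × 8/5 × 2 cup/pint × 255 g/cup = 816.0 g
tomato paste: (3 tbsp + 2 tsp = 11/3 tbsp) × 8/5 ÷ 16 tbsp/cup × 262 g/cup ≈ 96.1 g
breadcrumbs: 1.5 cup × 8/5 × 108 g/cup ÷ 1000 g/kg ≈ 0.3 kg
coconut milk: 150 mL × 8/5 ÷ 240 mL/cup × 240 g/cup = 240.0 g
plain yogurt: 5 fl oz × 8/5 ÷ 8 fl oz/cup × 245 g/cup = 245.0 g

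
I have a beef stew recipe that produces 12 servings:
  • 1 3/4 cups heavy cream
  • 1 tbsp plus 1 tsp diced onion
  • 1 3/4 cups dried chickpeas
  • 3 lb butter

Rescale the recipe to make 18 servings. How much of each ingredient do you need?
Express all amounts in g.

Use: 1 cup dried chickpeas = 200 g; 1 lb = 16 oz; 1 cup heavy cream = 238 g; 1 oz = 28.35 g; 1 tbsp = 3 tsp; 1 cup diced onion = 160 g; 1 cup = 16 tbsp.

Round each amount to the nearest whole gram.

heavy cream: 625 g; diced onion: 20 g; dried chickpeas: 525 g; butter: 2041 g

Scaling factor: 18/12 = 3/2 = 1.5.
heavy cream: 1.75 cup × 3/2 × 238 g/cup ≈ 625 g
diced onion: (1 tbsp + 1 tsp = 4/3 tbsp) × 3/2 ÷ 16 tbsp/cup × 160 g/cup = 20 g
dried chickpeas: 1.75 cup × 3/2 × 200 g/cup = 525 g
butter: 3 lb × 3/2 × 16 oz/lb × 28.35 g/oz ≈ 2041 g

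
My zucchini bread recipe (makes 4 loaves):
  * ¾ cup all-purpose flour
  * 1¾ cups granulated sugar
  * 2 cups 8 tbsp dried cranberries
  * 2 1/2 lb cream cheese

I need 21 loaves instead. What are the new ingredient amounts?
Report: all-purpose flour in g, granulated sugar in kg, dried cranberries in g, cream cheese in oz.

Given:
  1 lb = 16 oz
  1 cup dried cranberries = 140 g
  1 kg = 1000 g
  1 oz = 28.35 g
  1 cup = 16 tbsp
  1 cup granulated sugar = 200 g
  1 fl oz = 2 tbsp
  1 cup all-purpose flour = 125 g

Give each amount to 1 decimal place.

all-purpose flour: 492.2 g; granulated sugar: 1.8 kg; dried cranberries: 1837.5 g; cream cheese: 210.0 oz

Scaling factor: 21/4 = 5.25.
all-purpose flour: 0.75 cup × 21/4 × 125 g/cup ≈ 492.2 g
granulated sugar: 1.75 cup × 21/4 × 200 g/cup ÷ 1000 g/kg ≈ 1.8 kg
dried cranberries: (2 cup + 8 tbsp = 2.5 cup) × 21/4 × 140 g/cup = 1837.5 g
cream cheese: 2.5 lb × 21/4 × 16 oz/lb = 210.0 oz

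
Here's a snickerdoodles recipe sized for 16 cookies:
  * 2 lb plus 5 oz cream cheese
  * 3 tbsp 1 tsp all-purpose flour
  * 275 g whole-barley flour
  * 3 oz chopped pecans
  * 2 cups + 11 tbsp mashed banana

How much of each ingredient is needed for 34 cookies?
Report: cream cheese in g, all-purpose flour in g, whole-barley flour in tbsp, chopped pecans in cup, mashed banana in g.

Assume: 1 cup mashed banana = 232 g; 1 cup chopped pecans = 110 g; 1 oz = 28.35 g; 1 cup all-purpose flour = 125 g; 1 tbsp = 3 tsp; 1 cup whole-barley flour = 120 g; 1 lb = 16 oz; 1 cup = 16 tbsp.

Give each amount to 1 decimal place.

cream cheese: 2229.0 g; all-purpose flour: 55.3 g; whole-barley flour: 77.9 tbsp; chopped pecans: 1.6 cup; mashed banana: 1324.9 g

Scaling factor: 34/16 = 17/8 = 2.125.
cream cheese: (2 lb + 5 oz = 2.3125 lb) × 17/8 × 16 oz/lb × 28.35 g/oz ≈ 2229.0 g
all-purpose flour: (3 tbsp + 1 tsp = 10/3 tbsp) × 17/8 ÷ 16 tbsp/cup × 125 g/cup ≈ 55.3 g
whole-barley flour: 275 g × 17/8 ÷ 120 g/cup × 16 tbsp/cup ≈ 77.9 tbsp
chopped pecans: 3 oz × 17/8 × 28.35 g/oz ÷ 110 g/cup ≈ 1.6 cup
mashed banana: (2 cup + 11 tbsp = 2.6875 cup) × 17/8 × 232 g/cup ≈ 1324.9 g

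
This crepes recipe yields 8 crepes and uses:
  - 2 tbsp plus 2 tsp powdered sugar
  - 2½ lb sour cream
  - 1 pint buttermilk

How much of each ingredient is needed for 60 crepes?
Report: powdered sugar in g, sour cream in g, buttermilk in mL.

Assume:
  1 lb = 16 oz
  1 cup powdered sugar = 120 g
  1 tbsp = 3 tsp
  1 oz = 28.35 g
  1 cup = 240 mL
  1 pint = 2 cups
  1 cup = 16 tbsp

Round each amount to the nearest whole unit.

powdered sugar: 150 g; sour cream: 8505 g; buttermilk: 3600 mL

Scaling factor: 60/8 = 15/2 = 7.5.
powdered sugar: (2 tbsp + 2 tsp = 8/3 tbsp) × 15/2 ÷ 16 tbsp/cup × 120 g/cup = 150 g
sour cream: 2.5 lb × 15/2 × 16 oz/lb × 28.35 g/oz = 8505 g
buttermilk: 1 pint × 15/2 × 2 cup/pint × 240 mL/cup = 3600 mL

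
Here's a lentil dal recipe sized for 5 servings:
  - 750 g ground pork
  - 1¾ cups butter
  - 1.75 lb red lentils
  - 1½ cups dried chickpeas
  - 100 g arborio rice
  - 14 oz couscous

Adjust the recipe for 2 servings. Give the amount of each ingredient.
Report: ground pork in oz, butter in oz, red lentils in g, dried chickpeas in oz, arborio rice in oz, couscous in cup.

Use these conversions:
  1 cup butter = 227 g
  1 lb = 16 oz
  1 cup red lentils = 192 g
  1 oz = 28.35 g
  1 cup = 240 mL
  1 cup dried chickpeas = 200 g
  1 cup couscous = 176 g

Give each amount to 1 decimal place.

Scaling factor: 2/5 = 0.4.
ground pork: 750 g × 2/5 ÷ 28.35 g/oz ≈ 10.6 oz
butter: 1.75 cup × 2/5 × 227 g/cup ÷ 28.35 g/oz ≈ 5.6 oz
red lentils: 1.75 lb × 2/5 × 16 oz/lb × 28.35 g/oz ≈ 317.5 g
dried chickpeas: 1.5 cup × 2/5 × 200 g/cup ÷ 28.35 g/oz ≈ 4.2 oz
arborio rice: 100 g × 2/5 ÷ 28.35 g/oz ≈ 1.4 oz
couscous: 14 oz × 2/5 × 28.35 g/oz ÷ 176 g/cup ≈ 0.9 cup

ground pork: 10.6 oz; butter: 5.6 oz; red lentils: 317.5 g; dried chickpeas: 4.2 oz; arborio rice: 1.4 oz; couscous: 0.9 cup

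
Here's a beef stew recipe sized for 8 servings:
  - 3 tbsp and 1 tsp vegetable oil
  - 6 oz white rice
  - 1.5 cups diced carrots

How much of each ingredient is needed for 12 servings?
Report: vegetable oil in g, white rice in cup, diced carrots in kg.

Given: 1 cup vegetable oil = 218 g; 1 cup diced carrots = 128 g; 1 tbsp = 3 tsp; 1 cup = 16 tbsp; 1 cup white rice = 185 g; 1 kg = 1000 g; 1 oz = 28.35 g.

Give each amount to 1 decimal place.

Scaling factor: 12/8 = 3/2 = 1.5.
vegetable oil: (3 tbsp + 1 tsp = 10/3 tbsp) × 3/2 ÷ 16 tbsp/cup × 218 g/cup ≈ 68.1 g
white rice: 6 oz × 3/2 × 28.35 g/oz ÷ 185 g/cup ≈ 1.4 cup
diced carrots: 1.5 cup × 3/2 × 128 g/cup ÷ 1000 g/kg ≈ 0.3 kg

vegetable oil: 68.1 g; white rice: 1.4 cup; diced carrots: 0.3 kg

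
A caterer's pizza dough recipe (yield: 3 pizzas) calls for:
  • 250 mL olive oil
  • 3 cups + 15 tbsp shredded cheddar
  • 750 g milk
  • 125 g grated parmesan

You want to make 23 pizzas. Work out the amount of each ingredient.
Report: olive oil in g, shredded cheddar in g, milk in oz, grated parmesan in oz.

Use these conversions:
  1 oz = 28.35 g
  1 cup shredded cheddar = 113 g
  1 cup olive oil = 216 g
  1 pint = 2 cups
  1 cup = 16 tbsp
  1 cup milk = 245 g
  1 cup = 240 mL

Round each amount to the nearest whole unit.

Scaling factor: 23/3.
olive oil: 250 mL × 23/3 ÷ 240 mL/cup × 216 g/cup = 1725 g
shredded cheddar: (3 cup + 15 tbsp = 3.9375 cup) × 23/3 × 113 g/cup ≈ 3411 g
milk: 750 g × 23/3 ÷ 28.35 g/oz ≈ 203 oz
grated parmesan: 125 g × 23/3 ÷ 28.35 g/oz ≈ 34 oz

olive oil: 1725 g; shredded cheddar: 3411 g; milk: 203 oz; grated parmesan: 34 oz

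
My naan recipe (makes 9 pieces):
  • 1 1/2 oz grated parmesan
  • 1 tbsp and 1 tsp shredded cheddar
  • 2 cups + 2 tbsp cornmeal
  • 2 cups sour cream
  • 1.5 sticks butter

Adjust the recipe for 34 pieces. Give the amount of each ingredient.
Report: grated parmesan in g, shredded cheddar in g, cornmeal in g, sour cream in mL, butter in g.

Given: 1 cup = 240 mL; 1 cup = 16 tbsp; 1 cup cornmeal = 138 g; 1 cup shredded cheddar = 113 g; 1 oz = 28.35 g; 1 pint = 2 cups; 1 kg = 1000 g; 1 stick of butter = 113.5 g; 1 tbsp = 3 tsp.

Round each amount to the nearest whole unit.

Scaling factor: 34/9.
grated parmesan: 1.5 oz × 34/9 × 28.35 g/oz ≈ 161 g
shredded cheddar: (1 tbsp + 1 tsp = 4/3 tbsp) × 34/9 ÷ 16 tbsp/cup × 113 g/cup ≈ 36 g
cornmeal: (2 cup + 2 tbsp = 2.125 cup) × 34/9 × 138 g/cup ≈ 1108 g
sour cream: 2 cup × 34/9 × 240 mL/cup ≈ 1813 mL
butter: 1.5 stick × 34/9 × 113.5 g/stick ≈ 643 g

grated parmesan: 161 g; shredded cheddar: 36 g; cornmeal: 1108 g; sour cream: 1813 mL; butter: 643 g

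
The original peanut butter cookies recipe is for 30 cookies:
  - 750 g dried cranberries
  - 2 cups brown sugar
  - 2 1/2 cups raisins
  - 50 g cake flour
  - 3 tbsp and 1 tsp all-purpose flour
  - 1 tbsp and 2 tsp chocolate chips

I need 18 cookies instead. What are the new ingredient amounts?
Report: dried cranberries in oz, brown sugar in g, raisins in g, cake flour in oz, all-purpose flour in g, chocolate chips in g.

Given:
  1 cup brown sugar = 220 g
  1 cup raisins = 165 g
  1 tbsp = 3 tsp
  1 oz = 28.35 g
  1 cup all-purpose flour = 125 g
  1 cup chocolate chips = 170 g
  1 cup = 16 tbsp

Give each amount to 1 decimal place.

dried cranberries: 15.9 oz; brown sugar: 264.0 g; raisins: 247.5 g; cake flour: 1.1 oz; all-purpose flour: 15.6 g; chocolate chips: 10.6 g

Scaling factor: 18/30 = 3/5 = 0.6.
dried cranberries: 750 g × 3/5 ÷ 28.35 g/oz ≈ 15.9 oz
brown sugar: 2 cup × 3/5 × 220 g/cup = 264.0 g
raisins: 2.5 cup × 3/5 × 165 g/cup = 247.5 g
cake flour: 50 g × 3/5 ÷ 28.35 g/oz ≈ 1.1 oz
all-purpose flour: (3 tbsp + 1 tsp = 10/3 tbsp) × 3/5 ÷ 16 tbsp/cup × 125 g/cup ≈ 15.6 g
chocolate chips: (1 tbsp + 2 tsp = 5/3 tbsp) × 3/5 ÷ 16 tbsp/cup × 170 g/cup ≈ 10.6 g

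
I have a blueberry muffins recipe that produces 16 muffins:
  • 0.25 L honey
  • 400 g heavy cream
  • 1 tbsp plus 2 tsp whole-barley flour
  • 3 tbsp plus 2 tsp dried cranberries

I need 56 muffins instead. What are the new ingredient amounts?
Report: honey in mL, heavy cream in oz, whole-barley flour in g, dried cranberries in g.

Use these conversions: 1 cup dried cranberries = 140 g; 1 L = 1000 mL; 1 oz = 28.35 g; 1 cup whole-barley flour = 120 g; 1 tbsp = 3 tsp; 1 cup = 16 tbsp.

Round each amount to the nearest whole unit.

honey: 875 mL; heavy cream: 49 oz; whole-barley flour: 44 g; dried cranberries: 112 g

Scaling factor: 56/16 = 7/2 = 3.5.
honey: 0.25 L × 7/2 × 1000 mL/L = 875 mL
heavy cream: 400 g × 7/2 ÷ 28.35 g/oz ≈ 49 oz
whole-barley flour: (1 tbsp + 2 tsp = 5/3 tbsp) × 7/2 ÷ 16 tbsp/cup × 120 g/cup ≈ 44 g
dried cranberries: (3 tbsp + 2 tsp = 11/3 tbsp) × 7/2 ÷ 16 tbsp/cup × 140 g/cup ≈ 112 g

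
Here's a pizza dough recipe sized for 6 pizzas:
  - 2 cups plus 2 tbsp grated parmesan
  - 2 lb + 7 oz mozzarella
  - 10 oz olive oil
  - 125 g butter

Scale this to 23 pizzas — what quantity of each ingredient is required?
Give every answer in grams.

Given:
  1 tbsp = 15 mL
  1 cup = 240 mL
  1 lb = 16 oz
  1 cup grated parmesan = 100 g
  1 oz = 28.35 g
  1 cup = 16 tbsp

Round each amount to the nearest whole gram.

Scaling factor: 23/6.
grated parmesan: (2 cup + 2 tbsp = 2.125 cup) × 23/6 × 100 g/cup ≈ 815 g
mozzarella: (2 lb + 7 oz = 2.4375 lb) × 23/6 × 16 oz/lb × 28.35 g/oz ≈ 4238 g
olive oil: 10 oz × 23/6 × 28.35 g/oz ≈ 1087 g
butter: 125 g × 23/6 ≈ 479 g

grated parmesan: 815 g; mozzarella: 4238 g; olive oil: 1087 g; butter: 479 g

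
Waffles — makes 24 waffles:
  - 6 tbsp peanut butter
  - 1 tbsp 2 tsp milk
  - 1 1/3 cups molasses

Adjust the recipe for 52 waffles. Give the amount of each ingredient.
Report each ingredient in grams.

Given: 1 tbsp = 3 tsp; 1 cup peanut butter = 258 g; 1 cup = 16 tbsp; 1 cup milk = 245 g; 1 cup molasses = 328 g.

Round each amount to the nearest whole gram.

peanut butter: 210 g; milk: 55 g; molasses: 948 g

Scaling factor: 52/24 = 13/6.
peanut butter: 6 tbsp × 13/6 ÷ 16 tbsp/cup × 258 g/cup ≈ 210 g
milk: (1 tbsp + 2 tsp = 5/3 tbsp) × 13/6 ÷ 16 tbsp/cup × 245 g/cup ≈ 55 g
molasses: 4/3 cup × 13/6 × 328 g/cup ≈ 948 g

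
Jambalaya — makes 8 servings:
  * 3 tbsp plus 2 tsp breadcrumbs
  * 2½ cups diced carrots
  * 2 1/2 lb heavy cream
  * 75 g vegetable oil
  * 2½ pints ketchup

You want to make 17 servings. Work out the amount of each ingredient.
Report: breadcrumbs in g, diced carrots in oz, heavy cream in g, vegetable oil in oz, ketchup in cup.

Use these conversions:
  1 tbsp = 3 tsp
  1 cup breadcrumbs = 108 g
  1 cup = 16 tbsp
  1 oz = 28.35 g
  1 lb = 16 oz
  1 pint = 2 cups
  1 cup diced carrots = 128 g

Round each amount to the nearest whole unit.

Scaling factor: 17/8 = 2.125.
breadcrumbs: (3 tbsp + 2 tsp = 11/3 tbsp) × 17/8 ÷ 16 tbsp/cup × 108 g/cup ≈ 53 g
diced carrots: 2.5 cup × 17/8 × 128 g/cup ÷ 28.35 g/oz ≈ 24 oz
heavy cream: 2.5 lb × 17/8 × 16 oz/lb × 28.35 g/oz ≈ 2410 g
vegetable oil: 75 g × 17/8 ÷ 28.35 g/oz ≈ 6 oz
ketchup: 2.5 pint × 17/8 × 2 cup/pint ≈ 11 cup

breadcrumbs: 53 g; diced carrots: 24 oz; heavy cream: 2410 g; vegetable oil: 6 oz; ketchup: 11 cup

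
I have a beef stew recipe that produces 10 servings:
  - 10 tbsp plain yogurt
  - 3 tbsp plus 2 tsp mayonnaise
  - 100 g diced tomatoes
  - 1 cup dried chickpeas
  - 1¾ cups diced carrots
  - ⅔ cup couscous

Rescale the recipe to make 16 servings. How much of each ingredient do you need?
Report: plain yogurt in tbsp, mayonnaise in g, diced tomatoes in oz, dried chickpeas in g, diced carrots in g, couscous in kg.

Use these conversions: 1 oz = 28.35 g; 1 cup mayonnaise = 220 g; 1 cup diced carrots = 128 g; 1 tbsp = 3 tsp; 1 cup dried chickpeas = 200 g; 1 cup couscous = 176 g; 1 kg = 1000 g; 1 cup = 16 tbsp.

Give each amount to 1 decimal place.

plain yogurt: 16.0 tbsp; mayonnaise: 80.7 g; diced tomatoes: 5.6 oz; dried chickpeas: 320.0 g; diced carrots: 358.4 g; couscous: 0.2 kg

Scaling factor: 16/10 = 8/5 = 1.6.
plain yogurt: 10 tbsp × 8/5 = 16.0 tbsp
mayonnaise: (3 tbsp + 2 tsp = 11/3 tbsp) × 8/5 ÷ 16 tbsp/cup × 220 g/cup ≈ 80.7 g
diced tomatoes: 100 g × 8/5 ÷ 28.35 g/oz ≈ 5.6 oz
dried chickpeas: 1 cup × 8/5 × 200 g/cup = 320.0 g
diced carrots: 1.75 cup × 8/5 × 128 g/cup = 358.4 g
couscous: 2/3 cup × 8/5 × 176 g/cup ÷ 1000 g/kg ≈ 0.2 kg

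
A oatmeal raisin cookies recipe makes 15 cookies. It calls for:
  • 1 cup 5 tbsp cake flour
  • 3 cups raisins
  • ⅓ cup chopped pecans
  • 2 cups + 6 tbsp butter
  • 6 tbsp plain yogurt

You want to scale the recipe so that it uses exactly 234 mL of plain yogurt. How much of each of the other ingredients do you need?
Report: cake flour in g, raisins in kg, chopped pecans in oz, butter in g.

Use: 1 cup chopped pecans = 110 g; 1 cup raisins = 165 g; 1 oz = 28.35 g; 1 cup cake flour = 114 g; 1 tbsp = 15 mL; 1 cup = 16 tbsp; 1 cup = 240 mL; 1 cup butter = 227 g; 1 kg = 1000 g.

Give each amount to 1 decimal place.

cake flour: 389.0 g; raisins: 1.3 kg; chopped pecans: 3.4 oz; butter: 1401.7 g

The original recipe has 90 mL of plain yogurt, so the scaling factor is 234 ÷ 90 = 13/5 = 2.6.
cake flour: (1 cup + 5 tbsp = 1.3125 cup) × 13/5 × 114 g/cup ≈ 389.0 g
raisins: 3 cup × 13/5 × 165 g/cup ÷ 1000 g/kg ≈ 1.3 kg
chopped pecans: 1/3 cup × 13/5 × 110 g/cup ÷ 28.35 g/oz ≈ 3.4 oz
butter: (2 cup + 6 tbsp = 2.375 cup) × 13/5 × 227 g/cup ≈ 1401.7 g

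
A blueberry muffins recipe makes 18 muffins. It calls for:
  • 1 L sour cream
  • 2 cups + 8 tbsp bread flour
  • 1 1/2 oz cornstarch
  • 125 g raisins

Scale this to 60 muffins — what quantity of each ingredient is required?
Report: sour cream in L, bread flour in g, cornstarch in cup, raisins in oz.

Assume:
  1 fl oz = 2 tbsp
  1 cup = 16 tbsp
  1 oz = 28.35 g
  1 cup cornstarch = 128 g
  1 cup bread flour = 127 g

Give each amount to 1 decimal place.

sour cream: 3.3 L; bread flour: 1058.3 g; cornstarch: 1.1 cup; raisins: 14.7 oz

Scaling factor: 60/18 = 10/3.
sour cream: 1 L × 10/3 ≈ 3.3 L
bread flour: (2 cup + 8 tbsp = 2.5 cup) × 10/3 × 127 g/cup ≈ 1058.3 g
cornstarch: 1.5 oz × 10/3 × 28.35 g/oz ÷ 128 g/cup ≈ 1.1 cup
raisins: 125 g × 10/3 ÷ 28.35 g/oz ≈ 14.7 oz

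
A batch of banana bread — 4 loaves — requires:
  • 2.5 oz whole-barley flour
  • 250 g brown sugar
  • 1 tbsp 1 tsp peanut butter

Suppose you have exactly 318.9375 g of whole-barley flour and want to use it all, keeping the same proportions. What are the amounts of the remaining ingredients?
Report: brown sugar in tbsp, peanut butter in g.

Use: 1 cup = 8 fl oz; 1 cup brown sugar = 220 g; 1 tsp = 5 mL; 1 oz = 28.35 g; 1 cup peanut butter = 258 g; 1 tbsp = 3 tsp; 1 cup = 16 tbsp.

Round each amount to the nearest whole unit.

brown sugar: 82 tbsp; peanut butter: 97 g

The original recipe has 70.875 g of whole-barley flour, so the scaling factor is 318.9375 ÷ 70.875 = 9/2 = 4.5.
brown sugar: 250 g × 9/2 ÷ 220 g/cup × 16 tbsp/cup ≈ 82 tbsp
peanut butter: (1 tbsp + 1 tsp = 4/3 tbsp) × 9/2 ÷ 16 tbsp/cup × 258 g/cup ≈ 97 g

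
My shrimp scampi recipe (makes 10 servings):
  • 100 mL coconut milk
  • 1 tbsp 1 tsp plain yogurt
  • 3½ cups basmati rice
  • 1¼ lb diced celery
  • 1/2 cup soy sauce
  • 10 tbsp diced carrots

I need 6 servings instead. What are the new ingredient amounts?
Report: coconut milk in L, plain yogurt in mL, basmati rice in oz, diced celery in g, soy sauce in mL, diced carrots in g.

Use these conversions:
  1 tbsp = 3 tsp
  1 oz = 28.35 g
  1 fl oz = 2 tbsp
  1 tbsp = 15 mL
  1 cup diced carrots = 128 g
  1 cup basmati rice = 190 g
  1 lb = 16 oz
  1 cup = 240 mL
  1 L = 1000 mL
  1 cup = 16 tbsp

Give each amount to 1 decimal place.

coconut milk: 0.1 L; plain yogurt: 12.0 mL; basmati rice: 14.1 oz; diced celery: 340.2 g; soy sauce: 72.0 mL; diced carrots: 48.0 g

Scaling factor: 6/10 = 3/5 = 0.6.
coconut milk: 100 mL × 3/5 ÷ 1000 mL/L ≈ 0.1 L
plain yogurt: (1 tbsp + 1 tsp = 4/3 tbsp) × 3/5 × 15 mL/tbsp = 12.0 mL
basmati rice: 3.5 cup × 3/5 × 190 g/cup ÷ 28.35 g/oz ≈ 14.1 oz
diced celery: 1.25 lb × 3/5 × 16 oz/lb × 28.35 g/oz = 340.2 g
soy sauce: 0.5 cup × 3/5 × 240 mL/cup = 72.0 mL
diced carrots: 10 tbsp × 3/5 ÷ 16 tbsp/cup × 128 g/cup = 48.0 g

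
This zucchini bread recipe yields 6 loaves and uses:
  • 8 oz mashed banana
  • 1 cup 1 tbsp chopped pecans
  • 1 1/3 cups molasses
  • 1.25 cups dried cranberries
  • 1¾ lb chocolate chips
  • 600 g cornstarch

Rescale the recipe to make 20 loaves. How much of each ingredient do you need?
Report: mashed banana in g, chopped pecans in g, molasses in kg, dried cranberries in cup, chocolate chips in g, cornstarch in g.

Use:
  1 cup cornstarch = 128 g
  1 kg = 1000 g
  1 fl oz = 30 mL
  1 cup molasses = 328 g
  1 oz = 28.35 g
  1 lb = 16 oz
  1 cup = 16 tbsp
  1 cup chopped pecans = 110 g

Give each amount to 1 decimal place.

Scaling factor: 20/6 = 10/3.
mashed banana: 8 oz × 10/3 × 28.35 g/oz = 756.0 g
chopped pecans: (1 cup + 1 tbsp = 1.0625 cup) × 10/3 × 110 g/cup ≈ 389.6 g
molasses: 4/3 cup × 10/3 × 328 g/cup ÷ 1000 g/kg ≈ 1.5 kg
dried cranberries: 1.25 cup × 10/3 ≈ 4.2 cup
chocolate chips: 1.75 lb × 10/3 × 16 oz/lb × 28.35 g/oz = 2646.0 g
cornstarch: 600 g × 10/3 = 2000.0 g

mashed banana: 756.0 g; chopped pecans: 389.6 g; molasses: 1.5 kg; dried cranberries: 4.2 cup; chocolate chips: 2646.0 g; cornstarch: 2000.0 g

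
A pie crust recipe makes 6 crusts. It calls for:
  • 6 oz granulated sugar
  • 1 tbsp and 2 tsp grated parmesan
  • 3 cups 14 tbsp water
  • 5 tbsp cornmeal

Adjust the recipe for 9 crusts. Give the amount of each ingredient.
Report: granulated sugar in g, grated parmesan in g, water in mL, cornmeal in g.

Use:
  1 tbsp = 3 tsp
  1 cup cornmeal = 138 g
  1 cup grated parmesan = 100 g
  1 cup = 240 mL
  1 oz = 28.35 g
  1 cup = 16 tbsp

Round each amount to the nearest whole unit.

Scaling factor: 9/6 = 3/2 = 1.5.
granulated sugar: 6 oz × 3/2 × 28.35 g/oz ≈ 255 g
grated parmesan: (1 tbsp + 2 tsp = 5/3 tbsp) × 3/2 ÷ 16 tbsp/cup × 100 g/cup ≈ 16 g
water: (3 cup + 14 tbsp = 3.875 cup) × 3/2 × 240 mL/cup = 1395 mL
cornmeal: 5 tbsp × 3/2 ÷ 16 tbsp/cup × 138 g/cup ≈ 65 g

granulated sugar: 255 g; grated parmesan: 16 g; water: 1395 mL; cornmeal: 65 g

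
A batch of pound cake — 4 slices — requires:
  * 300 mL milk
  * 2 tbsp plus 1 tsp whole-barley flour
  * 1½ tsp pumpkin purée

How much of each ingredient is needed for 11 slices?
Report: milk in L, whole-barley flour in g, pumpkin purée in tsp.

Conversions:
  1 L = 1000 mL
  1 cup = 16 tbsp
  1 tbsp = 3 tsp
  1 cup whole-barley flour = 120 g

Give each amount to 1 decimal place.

milk: 0.8 L; whole-barley flour: 48.1 g; pumpkin purée: 4.1 tsp

Scaling factor: 11/4 = 2.75.
milk: 300 mL × 11/4 ÷ 1000 mL/L ≈ 0.8 L
whole-barley flour: (2 tbsp + 1 tsp = 7/3 tbsp) × 11/4 ÷ 16 tbsp/cup × 120 g/cup ≈ 48.1 g
pumpkin purée: 1.5 tsp × 11/4 ≈ 4.1 tsp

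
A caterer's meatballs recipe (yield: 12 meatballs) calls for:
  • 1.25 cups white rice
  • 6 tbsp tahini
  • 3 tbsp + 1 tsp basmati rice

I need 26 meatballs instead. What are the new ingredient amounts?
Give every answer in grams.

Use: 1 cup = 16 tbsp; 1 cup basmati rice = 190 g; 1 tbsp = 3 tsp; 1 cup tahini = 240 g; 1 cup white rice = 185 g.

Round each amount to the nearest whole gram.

white rice: 501 g; tahini: 195 g; basmati rice: 86 g

Scaling factor: 26/12 = 13/6.
white rice: 1.25 cup × 13/6 × 185 g/cup ≈ 501 g
tahini: 6 tbsp × 13/6 ÷ 16 tbsp/cup × 240 g/cup = 195 g
basmati rice: (3 tbsp + 1 tsp = 10/3 tbsp) × 13/6 ÷ 16 tbsp/cup × 190 g/cup ≈ 86 g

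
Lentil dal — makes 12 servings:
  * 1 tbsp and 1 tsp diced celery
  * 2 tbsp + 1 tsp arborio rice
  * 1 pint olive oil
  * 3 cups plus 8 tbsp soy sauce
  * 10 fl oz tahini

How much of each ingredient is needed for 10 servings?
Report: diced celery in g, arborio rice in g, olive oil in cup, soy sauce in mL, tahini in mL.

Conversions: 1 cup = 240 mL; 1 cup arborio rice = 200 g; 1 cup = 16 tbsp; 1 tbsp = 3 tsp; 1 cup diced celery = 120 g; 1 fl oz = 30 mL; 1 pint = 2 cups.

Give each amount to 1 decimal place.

Scaling factor: 10/12 = 5/6.
diced celery: (1 tbsp + 1 tsp = 4/3 tbsp) × 5/6 ÷ 16 tbsp/cup × 120 g/cup ≈ 8.3 g
arborio rice: (2 tbsp + 1 tsp = 7/3 tbsp) × 5/6 ÷ 16 tbsp/cup × 200 g/cup ≈ 24.3 g
olive oil: 1 pint × 5/6 × 2 cup/pint ≈ 1.7 cup
soy sauce: (3 cup + 8 tbsp = 3.5 cup) × 5/6 × 240 mL/cup = 700.0 mL
tahini: 10 fl oz × 5/6 × 30 mL/fl oz = 250.0 mL

diced celery: 8.3 g; arborio rice: 24.3 g; olive oil: 1.7 cup; soy sauce: 700.0 mL; tahini: 250.0 mL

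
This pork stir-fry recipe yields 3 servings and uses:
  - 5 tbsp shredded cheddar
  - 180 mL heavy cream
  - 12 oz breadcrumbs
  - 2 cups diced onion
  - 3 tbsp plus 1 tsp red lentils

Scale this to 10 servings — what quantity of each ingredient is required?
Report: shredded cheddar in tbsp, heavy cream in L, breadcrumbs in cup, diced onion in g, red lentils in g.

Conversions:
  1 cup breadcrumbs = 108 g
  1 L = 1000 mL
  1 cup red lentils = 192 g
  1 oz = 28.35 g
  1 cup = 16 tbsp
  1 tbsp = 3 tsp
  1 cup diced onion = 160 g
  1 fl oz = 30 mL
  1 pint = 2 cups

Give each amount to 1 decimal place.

Scaling factor: 10/3.
shredded cheddar: 5 tbsp × 10/3 ≈ 16.7 tbsp
heavy cream: 180 mL × 10/3 ÷ 1000 mL/L = 0.6 L
breadcrumbs: 12 oz × 10/3 × 28.35 g/oz ÷ 108 g/cup = 10.5 cup
diced onion: 2 cup × 10/3 × 160 g/cup ≈ 1066.7 g
red lentils: (3 tbsp + 1 tsp = 10/3 tbsp) × 10/3 ÷ 16 tbsp/cup × 192 g/cup ≈ 133.3 g

shredded cheddar: 16.7 tbsp; heavy cream: 0.6 L; breadcrumbs: 10.5 cup; diced onion: 1066.7 g; red lentils: 133.3 g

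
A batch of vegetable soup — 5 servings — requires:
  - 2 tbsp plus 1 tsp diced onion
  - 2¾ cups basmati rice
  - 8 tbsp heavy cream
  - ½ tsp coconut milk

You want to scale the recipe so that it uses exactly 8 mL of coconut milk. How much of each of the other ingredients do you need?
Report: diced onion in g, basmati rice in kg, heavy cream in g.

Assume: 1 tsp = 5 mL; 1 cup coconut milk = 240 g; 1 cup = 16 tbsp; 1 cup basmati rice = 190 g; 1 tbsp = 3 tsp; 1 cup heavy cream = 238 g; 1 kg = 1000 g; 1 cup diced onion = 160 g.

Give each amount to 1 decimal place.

The original recipe has 2.5 mL of coconut milk, so the scaling factor is 8 ÷ 2.5 = 16/5 = 3.2.
diced onion: (2 tbsp + 1 tsp = 7/3 tbsp) × 16/5 ÷ 16 tbsp/cup × 160 g/cup ≈ 74.7 g
basmati rice: 2.75 cup × 16/5 × 190 g/cup ÷ 1000 g/kg ≈ 1.7 kg
heavy cream: 8 tbsp × 16/5 ÷ 16 tbsp/cup × 238 g/cup = 380.8 g

diced onion: 74.7 g; basmati rice: 1.7 kg; heavy cream: 380.8 g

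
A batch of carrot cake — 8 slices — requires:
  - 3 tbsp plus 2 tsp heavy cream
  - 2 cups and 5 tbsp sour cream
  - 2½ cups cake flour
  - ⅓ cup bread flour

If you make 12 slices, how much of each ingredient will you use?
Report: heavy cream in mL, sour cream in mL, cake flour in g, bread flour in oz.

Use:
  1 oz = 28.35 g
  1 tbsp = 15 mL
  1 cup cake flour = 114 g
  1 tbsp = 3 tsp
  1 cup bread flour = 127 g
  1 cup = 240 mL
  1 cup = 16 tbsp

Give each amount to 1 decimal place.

heavy cream: 82.5 mL; sour cream: 832.5 mL; cake flour: 427.5 g; bread flour: 2.2 oz

Scaling factor: 12/8 = 3/2 = 1.5.
heavy cream: (3 tbsp + 2 tsp = 11/3 tbsp) × 3/2 × 15 mL/tbsp = 82.5 mL
sour cream: (2 cup + 5 tbsp = 2.3125 cup) × 3/2 × 240 mL/cup = 832.5 mL
cake flour: 2.5 cup × 3/2 × 114 g/cup = 427.5 g
bread flour: 1/3 cup × 3/2 × 127 g/cup ÷ 28.35 g/oz ≈ 2.2 oz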